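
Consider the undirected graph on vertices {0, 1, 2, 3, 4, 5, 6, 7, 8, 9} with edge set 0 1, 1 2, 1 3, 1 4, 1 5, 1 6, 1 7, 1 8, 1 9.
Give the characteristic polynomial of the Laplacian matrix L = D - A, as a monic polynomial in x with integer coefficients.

x^10 - 18x^9 + 108x^8 - 336x^7 + 630x^6 - 756x^5 + 588x^4 - 288x^3 + 81x^2 - 10x

Each diagonal entry of L is the vertex degree and each off-diagonal entry is -1 where an edge is present, 0 otherwise; in the order [0, 1, 2, 3, 4, 5, 6, 7, 8, 9] the diagonal is [1, 9, 1, 1, 1, 1, 1, 1, 1, 1]. Computing det(xI - L) by cofactor expansion (or equivalently via sum-over-permutations) gives x^10 - 18x^9 + 108x^8 - 336x^7 + 630x^6 - 756x^5 + 588x^4 - 288x^3 + 81x^2 - 10x. The constant term is 0 because L is singular (the all-ones vector lies in its kernel). The largest eigenvalue, 10, is at most the vertex count 10.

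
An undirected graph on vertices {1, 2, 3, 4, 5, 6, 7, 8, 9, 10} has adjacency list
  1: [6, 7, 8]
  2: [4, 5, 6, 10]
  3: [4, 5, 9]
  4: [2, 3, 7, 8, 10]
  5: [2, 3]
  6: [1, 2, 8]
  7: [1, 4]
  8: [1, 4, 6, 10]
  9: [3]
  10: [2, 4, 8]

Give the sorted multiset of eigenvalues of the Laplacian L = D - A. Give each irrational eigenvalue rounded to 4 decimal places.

With the vertex order [1, 2, 3, 4, 5, 6, 7, 8, 9, 10], the degrees are [3, 4, 3, 5, 2, 3, 2, 4, 1, 3], giving D = diag(3, 4, 3, 5, 2, 3, 2, 4, 1, 3) and L = D - A. Diagonalising L (or applying a numerical eigensolver to the 10x10 matrix) gives the spectrum above. The single zero eigenvalue shows the graph is connected. By the matrix-tree theorem the graph has (1/10) * product of the nonzero eigenvalues = 680 spanning trees. The eigenvalues sum to 30, which equals trace(L) = 2|E|.

[0, 0.5366, 1.3233, 1.8841, 2.3154, 3.4520, 3.8243, 4.7578, 5.2493, 6.6570]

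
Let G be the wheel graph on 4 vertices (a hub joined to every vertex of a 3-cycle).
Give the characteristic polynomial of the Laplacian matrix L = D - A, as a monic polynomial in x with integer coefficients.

The graph has 4 vertices and degree multiset [3, 3, 3, 3]; D is the diagonal matrix of degrees and L = D - A. L has integer entries, so p(x) = det(xI - L) has integer coefficients. Expanding the determinant yields x^4 - 12x^3 + 48x^2 - 64x. The constant term is 0 because L is singular (the all-ones vector lies in its kernel). The eigenvalues sum to 12, which equals trace(L) = 2|E|.

x^4 - 12x^3 + 48x^2 - 64x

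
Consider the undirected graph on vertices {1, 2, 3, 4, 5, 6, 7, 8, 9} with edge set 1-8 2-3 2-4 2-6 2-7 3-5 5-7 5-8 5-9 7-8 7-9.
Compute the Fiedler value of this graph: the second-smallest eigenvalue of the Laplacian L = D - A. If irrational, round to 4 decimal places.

With the vertex order [1, 2, 3, 4, 5, 6, 7, 8, 9], the degrees are [1, 4, 2, 1, 4, 1, 4, 3, 2], giving D = diag(1, 4, 2, 1, 4, 1, 4, 3, 2) and L = D - A. The smallest Laplacian eigenvalue is always 0. The next one, lambda_2 = 0.4482, measures how hard the graph is to disconnect: larger values mean better connectivity. The eigenvalues sum to 22, which equals trace(L) = 2|E|.

0.4482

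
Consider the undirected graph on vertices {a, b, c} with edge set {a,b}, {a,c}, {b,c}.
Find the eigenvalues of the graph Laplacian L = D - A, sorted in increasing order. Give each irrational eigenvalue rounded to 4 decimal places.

[0, 3, 3]

Reading degrees in the order [a, b, c] gives [2, 2, 2]; set D = diag(2, 2, 2) and form L = D - A. The multiplicity of 0 as a Laplacian eigenvalue equals the number of connected components.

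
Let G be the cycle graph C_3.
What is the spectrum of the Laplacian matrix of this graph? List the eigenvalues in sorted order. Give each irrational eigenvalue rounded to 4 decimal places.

[0, 3, 3]

The graph has 3 vertices and degree multiset [2, 2, 2]; D is the diagonal matrix of degrees and L = D - A. The multiplicity of 0 as a Laplacian eigenvalue equals the number of connected components. The single zero eigenvalue shows the graph is connected. The largest eigenvalue, 3, is at most the vertex count 3.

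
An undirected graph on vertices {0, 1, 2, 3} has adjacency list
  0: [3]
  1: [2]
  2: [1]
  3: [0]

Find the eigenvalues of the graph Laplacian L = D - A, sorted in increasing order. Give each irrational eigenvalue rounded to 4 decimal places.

With the vertex order [0, 1, 2, 3], the degrees are [1, 1, 1, 1], giving D = diag(1, 1, 1, 1) and L = D - A. L is symmetric positive semidefinite, so every eigenvalue is real and nonnegative. The 2 zero eigenvalues correspond to the 2 connected components. There are 2 zeros in the spectrum, matching the 2 components. The eigenvalues sum to 4, which equals trace(L) = 2|E|.

[0, 0, 2, 2]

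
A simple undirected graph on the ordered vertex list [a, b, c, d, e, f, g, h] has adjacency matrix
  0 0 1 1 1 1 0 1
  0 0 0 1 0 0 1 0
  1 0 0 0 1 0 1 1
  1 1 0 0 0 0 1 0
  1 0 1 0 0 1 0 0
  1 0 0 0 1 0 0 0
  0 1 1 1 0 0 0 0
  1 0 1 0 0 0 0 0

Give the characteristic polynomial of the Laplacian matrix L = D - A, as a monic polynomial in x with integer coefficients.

x^8 - 24x^7 + 236x^6 - 1226x^5 + 3606x^4 - 5934x^3 + 4965x^2 - 1584x

Each diagonal entry of L is the vertex degree and each off-diagonal entry is -1 where an edge is present, 0 otherwise; in the order [a, b, c, d, e, f, g, h] the diagonal is [5, 2, 4, 3, 3, 2, 3, 2]. Computing det(xI - L) by cofactor expansion (or equivalently via sum-over-permutations) gives x^8 - 24x^7 + 236x^6 - 1226x^5 + 3606x^4 - 5934x^3 + 4965x^2 - 1584x. Since p(0) = det(-L) = 0, x divides p(x). The largest eigenvalue, 6.2775, is at most the vertex count 8.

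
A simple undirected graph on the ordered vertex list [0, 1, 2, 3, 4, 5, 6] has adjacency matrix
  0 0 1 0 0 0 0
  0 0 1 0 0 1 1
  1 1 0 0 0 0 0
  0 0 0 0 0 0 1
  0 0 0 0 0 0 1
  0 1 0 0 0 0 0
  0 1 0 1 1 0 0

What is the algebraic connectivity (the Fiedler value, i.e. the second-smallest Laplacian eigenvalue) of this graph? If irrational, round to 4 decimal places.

Reading degrees in the order [0, 1, 2, 3, 4, 5, 6] gives [1, 3, 2, 1, 1, 1, 3]; set D = diag(1, 3, 2, 1, 1, 1, 3) and form L = D - A. The smallest Laplacian eigenvalue is always 0. The next one, lambda_2 = 0.3217, measures how hard the graph is to disconnect: larger values mean better connectivity. By the matrix-tree theorem the graph has (1/7) * product of the nonzero eigenvalues = 1 spanning tree.

0.3217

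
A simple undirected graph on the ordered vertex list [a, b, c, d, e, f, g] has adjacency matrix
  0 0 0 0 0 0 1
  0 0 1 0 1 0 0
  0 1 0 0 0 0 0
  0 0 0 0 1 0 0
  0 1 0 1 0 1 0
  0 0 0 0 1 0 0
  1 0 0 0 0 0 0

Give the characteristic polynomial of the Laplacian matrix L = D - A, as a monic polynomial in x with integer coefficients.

With the vertex order [a, b, c, d, e, f, g], the degrees are [1, 2, 1, 1, 3, 1, 1], giving D = diag(1, 2, 1, 1, 3, 1, 1) and L = D - A. Computing det(xI - L) by cofactor expansion (or equivalently via sum-over-permutations) gives x^7 - 10x^6 + 36x^5 - 58x^4 + 41x^3 - 10x^2. Since p(0) = det(-L) = 0, x divides p(x). There are 2 zeros in the spectrum, matching the 2 components. The largest eigenvalue, 4.1701, is at most the vertex count 7.

x^7 - 10x^6 + 36x^5 - 58x^4 + 41x^3 - 10x^2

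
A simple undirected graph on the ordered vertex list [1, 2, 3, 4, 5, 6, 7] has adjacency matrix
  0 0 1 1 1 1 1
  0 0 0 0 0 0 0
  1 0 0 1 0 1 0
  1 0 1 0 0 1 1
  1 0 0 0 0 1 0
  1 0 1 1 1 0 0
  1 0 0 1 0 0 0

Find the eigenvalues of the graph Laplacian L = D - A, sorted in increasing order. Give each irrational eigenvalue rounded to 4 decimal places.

[0, 0, 1.6972, 2.3820, 4.6180, 5.3028, 6]

With the vertex order [1, 2, 3, 4, 5, 6, 7], the degrees are [5, 0, 3, 4, 2, 4, 2], giving D = diag(5, 0, 3, 4, 2, 4, 2) and L = D - A. Since every row of L sums to 0, the all-ones vector is in the kernel and 0 is an eigenvalue. The 2 zero eigenvalues correspond to the 2 connected components. There are 2 zeros in the spectrum, matching the 2 components.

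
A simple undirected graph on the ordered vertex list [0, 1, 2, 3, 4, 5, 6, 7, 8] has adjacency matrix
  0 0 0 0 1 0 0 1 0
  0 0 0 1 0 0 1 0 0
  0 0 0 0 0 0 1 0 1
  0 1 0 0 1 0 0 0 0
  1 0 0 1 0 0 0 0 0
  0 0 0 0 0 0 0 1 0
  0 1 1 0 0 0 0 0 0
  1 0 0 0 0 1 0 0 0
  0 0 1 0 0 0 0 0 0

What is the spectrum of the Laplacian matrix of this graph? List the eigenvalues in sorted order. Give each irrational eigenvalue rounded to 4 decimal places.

Reading degrees in the order [0, 1, 2, 3, 4, 5, 6, 7, 8] gives [2, 2, 2, 2, 2, 1, 2, 2, 1]; set D = diag(2, 2, 2, 2, 2, 1, 2, 2, 1) and form L = D - A. The multiplicity of 0 as a Laplacian eigenvalue equals the number of connected components. The single zero eigenvalue shows the graph is connected. The eigenvalues sum to 16, which equals trace(L) = 2|E|. By the matrix-tree theorem the graph has (1/9) * product of the nonzero eigenvalues = 1 spanning tree.

[0, 0.1206, 0.4679, 1, 1.6527, 2.3473, 3, 3.5321, 3.8794]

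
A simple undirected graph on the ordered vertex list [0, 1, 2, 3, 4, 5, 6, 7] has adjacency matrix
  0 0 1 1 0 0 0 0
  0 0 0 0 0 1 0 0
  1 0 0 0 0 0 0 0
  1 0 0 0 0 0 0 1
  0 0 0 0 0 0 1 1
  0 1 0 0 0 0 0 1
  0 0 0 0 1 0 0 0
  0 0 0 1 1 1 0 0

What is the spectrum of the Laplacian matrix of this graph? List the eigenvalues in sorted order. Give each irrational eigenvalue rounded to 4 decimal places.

Reading degrees in the order [0, 1, 2, 3, 4, 5, 6, 7] gives [2, 1, 1, 2, 2, 2, 1, 3]; set D = diag(2, 1, 1, 2, 2, 2, 1, 3) and form L = D - A. Diagonalising L (or applying a numerical eigensolver to the 8x8 matrix) gives the spectrum above. There is one zero in the spectrum, matching the 1 component.

[0, 0.2434, 0.3820, 1.1798, 2, 2.6180, 3.1386, 4.4383]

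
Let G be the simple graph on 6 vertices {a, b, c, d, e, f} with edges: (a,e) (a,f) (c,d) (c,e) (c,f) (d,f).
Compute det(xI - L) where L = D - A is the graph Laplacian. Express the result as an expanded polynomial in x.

Each diagonal entry of L is the vertex degree and each off-diagonal entry is -1 where an edge is present, 0 otherwise; in the order [a, b, c, d, e, f] the diagonal is [2, 0, 3, 2, 2, 3]. Computing det(xI - L) by cofactor expansion (or equivalently via sum-over-permutations) gives x^6 - 12x^5 + 51x^4 - 90x^3 + 55x^2. The constant term is 0 because L is singular (the all-ones vector lies in its kernel). There are 2 zeros in the spectrum, matching the 2 components.

x^6 - 12x^5 + 51x^4 - 90x^3 + 55x^2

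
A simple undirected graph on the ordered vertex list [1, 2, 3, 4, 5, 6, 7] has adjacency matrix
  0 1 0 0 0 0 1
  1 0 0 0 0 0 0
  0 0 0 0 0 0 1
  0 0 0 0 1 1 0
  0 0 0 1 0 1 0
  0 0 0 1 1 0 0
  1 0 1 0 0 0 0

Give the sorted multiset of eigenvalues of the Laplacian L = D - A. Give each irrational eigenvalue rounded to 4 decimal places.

[0, 0, 0.5858, 2, 3, 3, 3.4142]

With the vertex order [1, 2, 3, 4, 5, 6, 7], the degrees are [2, 1, 1, 2, 2, 2, 2], giving D = diag(2, 1, 1, 2, 2, 2, 2) and L = D - A. Since every row of L sums to 0, the all-ones vector is in the kernel and 0 is an eigenvalue. The 2 zero eigenvalues correspond to the 2 connected components. There are 2 zeros in the spectrum, matching the 2 components. The largest eigenvalue, 3.4142, is at most the vertex count 7.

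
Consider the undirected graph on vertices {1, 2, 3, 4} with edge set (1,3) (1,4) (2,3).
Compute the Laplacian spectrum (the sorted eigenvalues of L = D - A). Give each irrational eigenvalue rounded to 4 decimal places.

With the vertex order [1, 2, 3, 4], the degrees are [2, 1, 2, 1], giving D = diag(2, 1, 2, 1) and L = D - A. Diagonalising L (or applying a numerical eigensolver to the 4x4 matrix) gives the spectrum above. There is one zero in the spectrum, matching the 1 component.

[0, 0.5858, 2, 3.4142]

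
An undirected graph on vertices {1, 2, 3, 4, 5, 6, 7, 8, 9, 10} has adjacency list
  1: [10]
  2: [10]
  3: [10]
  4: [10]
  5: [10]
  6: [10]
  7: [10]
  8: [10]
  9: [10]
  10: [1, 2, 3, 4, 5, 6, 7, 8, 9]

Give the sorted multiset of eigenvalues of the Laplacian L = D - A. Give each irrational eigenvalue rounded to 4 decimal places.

Reading degrees in the order [1, 2, 3, 4, 5, 6, 7, 8, 9, 10] gives [1, 1, 1, 1, 1, 1, 1, 1, 1, 9]; set D = diag(1, 1, 1, 1, 1, 1, 1, 1, 1, 9) and form L = D - A. The multiplicity of 0 as a Laplacian eigenvalue equals the number of connected components. The single zero eigenvalue shows the graph is connected. By the matrix-tree theorem the graph has (1/10) * product of the nonzero eigenvalues = 1 spanning tree. The eigenvalues sum to 18, which equals trace(L) = 2|E|.

[0, 1, 1, 1, 1, 1, 1, 1, 1, 10]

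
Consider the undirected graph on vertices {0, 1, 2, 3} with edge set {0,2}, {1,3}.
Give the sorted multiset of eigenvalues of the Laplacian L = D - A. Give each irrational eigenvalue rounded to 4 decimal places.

[0, 0, 2, 2]

With the vertex order [0, 1, 2, 3], the degrees are [1, 1, 1, 1], giving D = diag(1, 1, 1, 1) and L = D - A. Diagonalising L (or applying a numerical eigensolver to the 4x4 matrix) gives the spectrum above. The 2 zero eigenvalues correspond to the 2 connected components. The largest eigenvalue, 2, is at most the vertex count 4.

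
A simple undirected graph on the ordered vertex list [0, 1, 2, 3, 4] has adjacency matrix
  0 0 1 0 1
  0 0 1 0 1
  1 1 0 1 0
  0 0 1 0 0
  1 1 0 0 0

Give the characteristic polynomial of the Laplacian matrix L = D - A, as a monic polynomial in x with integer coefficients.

Each diagonal entry of L is the vertex degree and each off-diagonal entry is -1 where an edge is present, 0 otherwise; in the order [0, 1, 2, 3, 4] the diagonal is [2, 2, 3, 1, 2]. Computing det(xI - L) by cofactor expansion (or equivalently via sum-over-permutations) gives x^5 - 10x^4 + 34x^3 - 46x^2 + 20x. The coefficient of x^4 equals -trace(L) = -10, matching the sum of degrees. There is one zero in the spectrum, matching the 1 component.

x^5 - 10x^4 + 34x^3 - 46x^2 + 20x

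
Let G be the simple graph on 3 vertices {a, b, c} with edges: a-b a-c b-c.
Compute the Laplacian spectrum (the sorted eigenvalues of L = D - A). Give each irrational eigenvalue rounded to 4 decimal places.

Each diagonal entry of L is the vertex degree and each off-diagonal entry is -1 where an edge is present, 0 otherwise; in the order [a, b, c] the diagonal is [2, 2, 2]. The multiplicity of 0 as a Laplacian eigenvalue equals the number of connected components. The single zero eigenvalue shows the graph is connected. There is one zero in the spectrum, matching the 1 component.

[0, 3, 3]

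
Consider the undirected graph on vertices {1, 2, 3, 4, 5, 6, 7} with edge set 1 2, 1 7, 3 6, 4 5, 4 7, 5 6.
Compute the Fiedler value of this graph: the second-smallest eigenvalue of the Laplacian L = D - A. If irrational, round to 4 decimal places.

Each diagonal entry of L is the vertex degree and each off-diagonal entry is -1 where an edge is present, 0 otherwise; in the order [1, 2, 3, 4, 5, 6, 7] the diagonal is [2, 1, 1, 2, 2, 2, 2]. Computing the eigenvalues of L and sorting gives [0, 0.1981, 0.7530, 1.5550, 2.4450, 3.2470, 3.8019]. The Fiedler value lambda_2 = 0.1981 is strictly positive, so the graph is connected. There is one zero in the spectrum, matching the 1 component.

0.1981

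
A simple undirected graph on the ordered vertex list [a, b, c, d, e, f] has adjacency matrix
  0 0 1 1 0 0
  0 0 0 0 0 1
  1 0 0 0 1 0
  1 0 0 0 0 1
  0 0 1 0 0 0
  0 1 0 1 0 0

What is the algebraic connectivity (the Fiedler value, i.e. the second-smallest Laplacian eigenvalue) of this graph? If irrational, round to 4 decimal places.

Each diagonal entry of L is the vertex degree and each off-diagonal entry is -1 where an edge is present, 0 otherwise; in the order [a, b, c, d, e, f] the diagonal is [2, 1, 2, 2, 1, 2]. The sorted Laplacian eigenvalues are [0, 0.2679, 1, 2, 3, 3.7321]; the algebraic connectivity is the second entry, 0.2679. There is one zero in the spectrum, matching the 1 component.

0.2679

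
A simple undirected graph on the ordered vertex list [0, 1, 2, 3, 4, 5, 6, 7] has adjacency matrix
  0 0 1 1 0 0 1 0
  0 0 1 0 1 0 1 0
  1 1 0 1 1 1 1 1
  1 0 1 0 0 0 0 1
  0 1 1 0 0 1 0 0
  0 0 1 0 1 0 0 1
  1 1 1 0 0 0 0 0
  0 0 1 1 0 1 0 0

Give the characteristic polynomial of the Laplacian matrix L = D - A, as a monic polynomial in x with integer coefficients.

Reading degrees in the order [0, 1, 2, 3, 4, 5, 6, 7] gives [3, 3, 7, 3, 3, 3, 3, 3]; set D = diag(3, 3, 7, 3, 3, 3, 3, 3) and form L = D - A. L has integer entries, so p(x) = det(xI - L) has integer coefficients. Expanding the determinant yields x^8 - 28x^7 + 322x^6 - 1974x^5 + 6965x^4 - 14126x^3 + 15225x^2 - 6728x. The constant term is 0 because L is singular (the all-ones vector lies in its kernel). The eigenvalues sum to 28, which equals trace(L) = 2|E|.

x^8 - 28x^7 + 322x^6 - 1974x^5 + 6965x^4 - 14126x^3 + 15225x^2 - 6728x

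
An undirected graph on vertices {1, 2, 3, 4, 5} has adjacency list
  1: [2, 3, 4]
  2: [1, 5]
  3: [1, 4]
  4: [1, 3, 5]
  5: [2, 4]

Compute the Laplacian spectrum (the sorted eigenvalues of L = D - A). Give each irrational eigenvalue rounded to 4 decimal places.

[0, 1.3820, 2.3820, 3.6180, 4.6180]

Reading degrees in the order [1, 2, 3, 4, 5] gives [3, 2, 2, 3, 2]; set D = diag(3, 2, 2, 3, 2) and form L = D - A. Since every row of L sums to 0, the all-ones vector is in the kernel and 0 is an eigenvalue. The eigenvalues sum to 12, which equals trace(L) = 2|E|.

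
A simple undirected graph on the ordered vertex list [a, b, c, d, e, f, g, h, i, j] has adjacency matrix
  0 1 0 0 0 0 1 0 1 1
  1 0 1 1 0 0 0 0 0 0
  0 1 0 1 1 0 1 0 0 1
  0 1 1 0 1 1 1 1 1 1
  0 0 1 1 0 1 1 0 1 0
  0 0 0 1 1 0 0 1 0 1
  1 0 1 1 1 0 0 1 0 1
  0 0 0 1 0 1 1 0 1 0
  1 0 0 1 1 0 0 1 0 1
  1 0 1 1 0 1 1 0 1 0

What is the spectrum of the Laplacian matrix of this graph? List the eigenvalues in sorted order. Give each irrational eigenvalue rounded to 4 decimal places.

With the vertex order [a, b, c, d, e, f, g, h, i, j], the degrees are [4, 3, 5, 8, 5, 4, 6, 4, 5, 6], giving D = diag(4, 3, 5, 8, 5, 4, 6, 4, 5, 6) and L = D - A. Since every row of L sums to 0, the all-ones vector is in the kernel and 0 is an eigenvalue. There is one zero in the spectrum, matching the 1 component. By the matrix-tree theorem the graph has (1/10) * product of the nonzero eigenvalues = 250880 spanning trees.

[0, 2.3954, 3.6013, 4, 4.5378, 5.1280, 5.8148, 7.0889, 8.2855, 9.1482]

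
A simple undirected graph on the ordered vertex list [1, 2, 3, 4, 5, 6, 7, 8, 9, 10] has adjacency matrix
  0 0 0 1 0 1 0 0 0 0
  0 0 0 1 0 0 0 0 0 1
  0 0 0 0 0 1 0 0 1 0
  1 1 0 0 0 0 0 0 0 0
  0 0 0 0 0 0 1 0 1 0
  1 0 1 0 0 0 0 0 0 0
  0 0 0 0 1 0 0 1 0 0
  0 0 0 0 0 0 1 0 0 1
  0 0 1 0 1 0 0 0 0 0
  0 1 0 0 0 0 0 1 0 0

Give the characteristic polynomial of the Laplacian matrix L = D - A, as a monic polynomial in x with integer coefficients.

x^10 - 20x^9 + 170x^8 - 800x^7 + 2275x^6 - 4004x^5 + 4290x^4 - 2640x^3 + 825x^2 - 100x

Each diagonal entry of L is the vertex degree and each off-diagonal entry is -1 where an edge is present, 0 otherwise; in the order [1, 2, 3, 4, 5, 6, 7, 8, 9, 10] the diagonal is [2, 2, 2, 2, 2, 2, 2, 2, 2, 2]. Computing det(xI - L) by cofactor expansion (or equivalently via sum-over-permutations) gives x^10 - 20x^9 + 170x^8 - 800x^7 + 2275x^6 - 4004x^5 + 4290x^4 - 2640x^3 + 825x^2 - 100x. The coefficient of x^9 equals -trace(L) = -20, matching the sum of degrees. By the matrix-tree theorem the graph has (1/10) * product of the nonzero eigenvalues = 10 spanning trees. The eigenvalues sum to 20, which equals trace(L) = 2|E|.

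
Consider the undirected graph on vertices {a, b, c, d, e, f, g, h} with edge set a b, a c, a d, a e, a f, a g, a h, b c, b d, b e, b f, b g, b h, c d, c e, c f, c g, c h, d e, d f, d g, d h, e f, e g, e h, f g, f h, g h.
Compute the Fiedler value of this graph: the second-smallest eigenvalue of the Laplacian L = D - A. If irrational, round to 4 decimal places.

8

With the vertex order [a, b, c, d, e, f, g, h], the degrees are [7, 7, 7, 7, 7, 7, 7, 7], giving D = diag(7, 7, 7, 7, 7, 7, 7, 7) and L = D - A. Computing the eigenvalues of L and sorting gives [0, 8, 8, 8, 8, 8, 8, 8]. The Fiedler value lambda_2 = 8 is strictly positive, so the graph is connected. The largest eigenvalue, 8, is at most the vertex count 8. The eigenvalues sum to 56, which equals trace(L) = 2|E|.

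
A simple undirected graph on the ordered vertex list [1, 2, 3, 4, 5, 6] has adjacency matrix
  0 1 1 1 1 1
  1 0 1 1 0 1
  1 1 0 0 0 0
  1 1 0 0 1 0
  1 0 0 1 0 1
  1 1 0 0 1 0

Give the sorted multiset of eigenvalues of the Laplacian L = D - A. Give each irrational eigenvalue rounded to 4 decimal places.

With the vertex order [1, 2, 3, 4, 5, 6], the degrees are [5, 4, 2, 3, 3, 3], giving D = diag(5, 4, 2, 3, 3, 3) and L = D - A. Since every row of L sums to 0, the all-ones vector is in the kernel and 0 is an eigenvalue. The single zero eigenvalue shows the graph is connected. There is one zero in the spectrum, matching the 1 component. The eigenvalues sum to 20, which equals trace(L) = 2|E|.

[0, 1.8299, 3, 3.6889, 5.4812, 6]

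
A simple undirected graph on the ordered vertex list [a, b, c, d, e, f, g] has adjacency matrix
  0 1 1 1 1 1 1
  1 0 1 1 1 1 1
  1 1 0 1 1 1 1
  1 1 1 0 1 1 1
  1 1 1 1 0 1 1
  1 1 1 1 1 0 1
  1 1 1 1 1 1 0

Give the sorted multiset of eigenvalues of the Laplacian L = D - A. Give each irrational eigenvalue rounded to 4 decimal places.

Each diagonal entry of L is the vertex degree and each off-diagonal entry is -1 where an edge is present, 0 otherwise; in the order [a, b, c, d, e, f, g] the diagonal is [6, 6, 6, 6, 6, 6, 6]. L is symmetric positive semidefinite, so every eigenvalue is real and nonnegative. There is one zero in the spectrum, matching the 1 component.

[0, 7, 7, 7, 7, 7, 7]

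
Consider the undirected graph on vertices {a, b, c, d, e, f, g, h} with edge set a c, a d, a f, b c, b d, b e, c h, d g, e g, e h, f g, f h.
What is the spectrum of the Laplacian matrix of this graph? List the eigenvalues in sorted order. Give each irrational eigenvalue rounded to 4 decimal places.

With the vertex order [a, b, c, d, e, f, g, h], the degrees are [3, 3, 3, 3, 3, 3, 3, 3], giving D = diag(3, 3, 3, 3, 3, 3, 3, 3) and L = D - A. The multiplicity of 0 as a Laplacian eigenvalue equals the number of connected components. The single zero eigenvalue shows the graph is connected. By the matrix-tree theorem the graph has (1/8) * product of the nonzero eigenvalues = 384 spanning trees.

[0, 2, 2, 2, 4, 4, 4, 6]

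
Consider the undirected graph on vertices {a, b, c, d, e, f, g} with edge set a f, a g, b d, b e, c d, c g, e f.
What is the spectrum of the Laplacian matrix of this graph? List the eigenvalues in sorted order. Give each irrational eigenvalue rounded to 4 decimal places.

[0, 0.7530, 0.7530, 2.4450, 2.4450, 3.8019, 3.8019]

Each diagonal entry of L is the vertex degree and each off-diagonal entry is -1 where an edge is present, 0 otherwise; in the order [a, b, c, d, e, f, g] the diagonal is [2, 2, 2, 2, 2, 2, 2]. Since every row of L sums to 0, the all-ones vector is in the kernel and 0 is an eigenvalue. The largest eigenvalue, 3.8019, is at most the vertex count 7.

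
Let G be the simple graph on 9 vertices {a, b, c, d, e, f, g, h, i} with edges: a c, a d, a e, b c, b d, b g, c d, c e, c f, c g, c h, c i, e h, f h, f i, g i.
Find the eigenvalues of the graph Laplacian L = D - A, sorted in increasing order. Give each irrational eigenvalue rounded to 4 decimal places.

[0, 1.5858, 1.5858, 3, 3, 4.4142, 4.4142, 5, 9]

Each diagonal entry of L is the vertex degree and each off-diagonal entry is -1 where an edge is present, 0 otherwise; in the order [a, b, c, d, e, f, g, h, i] the diagonal is [3, 3, 8, 3, 3, 3, 3, 3, 3]. Diagonalising L (or applying a numerical eigensolver to the 9x9 matrix) gives the spectrum above. The eigenvalues sum to 32, which equals trace(L) = 2|E|. There is one zero in the spectrum, matching the 1 component.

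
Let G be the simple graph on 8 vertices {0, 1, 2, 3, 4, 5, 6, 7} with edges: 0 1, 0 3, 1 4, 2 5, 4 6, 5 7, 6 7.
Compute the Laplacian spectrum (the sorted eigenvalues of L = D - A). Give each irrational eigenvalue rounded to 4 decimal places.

Reading degrees in the order [0, 1, 2, 3, 4, 5, 6, 7] gives [2, 2, 1, 1, 2, 2, 2, 2]; set D = diag(2, 2, 1, 1, 2, 2, 2, 2) and form L = D - A. The multiplicity of 0 as a Laplacian eigenvalue equals the number of connected components. The single zero eigenvalue shows the graph is connected. There is one zero in the spectrum, matching the 1 component. By the matrix-tree theorem the graph has (1/8) * product of the nonzero eigenvalues = 1 spanning tree.

[0, 0.1522, 0.5858, 1.2346, 2, 2.7654, 3.4142, 3.8478]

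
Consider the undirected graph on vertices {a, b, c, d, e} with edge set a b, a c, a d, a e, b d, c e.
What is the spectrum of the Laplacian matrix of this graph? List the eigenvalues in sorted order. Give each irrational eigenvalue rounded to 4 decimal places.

Each diagonal entry of L is the vertex degree and each off-diagonal entry is -1 where an edge is present, 0 otherwise; in the order [a, b, c, d, e] the diagonal is [4, 2, 2, 2, 2]. The multiplicity of 0 as a Laplacian eigenvalue equals the number of connected components. The eigenvalues sum to 12, which equals trace(L) = 2|E|.

[0, 1, 3, 3, 5]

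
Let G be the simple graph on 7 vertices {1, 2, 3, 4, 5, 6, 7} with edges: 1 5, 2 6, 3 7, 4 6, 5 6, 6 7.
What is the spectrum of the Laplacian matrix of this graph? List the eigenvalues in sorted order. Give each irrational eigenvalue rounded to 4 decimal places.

With the vertex order [1, 2, 3, 4, 5, 6, 7], the degrees are [1, 1, 1, 1, 2, 4, 2], giving D = diag(1, 1, 1, 1, 2, 4, 2) and L = D - A. L is symmetric positive semidefinite, so every eigenvalue is real and nonnegative. The largest eigenvalue, 5.1642, is at most the vertex count 7. The eigenvalues sum to 12, which equals trace(L) = 2|E|.

[0, 0.3820, 0.6086, 1, 2.2271, 2.6180, 5.1642]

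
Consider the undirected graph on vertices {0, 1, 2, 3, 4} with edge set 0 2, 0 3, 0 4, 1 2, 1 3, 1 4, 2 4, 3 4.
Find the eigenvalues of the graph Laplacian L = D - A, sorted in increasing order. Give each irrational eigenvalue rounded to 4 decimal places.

[0, 3, 3, 5, 5]

Each diagonal entry of L is the vertex degree and each off-diagonal entry is -1 where an edge is present, 0 otherwise; in the order [0, 1, 2, 3, 4] the diagonal is [3, 3, 3, 3, 4]. The multiplicity of 0 as a Laplacian eigenvalue equals the number of connected components. The single zero eigenvalue shows the graph is connected. The eigenvalues sum to 16, which equals trace(L) = 2|E|. There is one zero in the spectrum, matching the 1 component.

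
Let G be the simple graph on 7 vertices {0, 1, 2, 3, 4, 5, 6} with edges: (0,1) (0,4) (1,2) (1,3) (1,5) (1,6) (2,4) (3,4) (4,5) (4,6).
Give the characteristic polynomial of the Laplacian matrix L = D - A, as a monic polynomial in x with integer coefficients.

Each diagonal entry of L is the vertex degree and each off-diagonal entry is -1 where an edge is present, 0 otherwise; in the order [0, 1, 2, 3, 4, 5, 6] the diagonal is [2, 5, 2, 2, 5, 2, 2]. Computing det(xI - L) by cofactor expansion (or equivalently via sum-over-permutations) gives x^7 - 20x^6 + 155x^5 - 600x^4 + 1240x^3 - 1312x^2 + 560x. The constant term is 0 because L is singular (the all-ones vector lies in its kernel). The eigenvalues sum to 20, which equals trace(L) = 2|E|.

x^7 - 20x^6 + 155x^5 - 600x^4 + 1240x^3 - 1312x^2 + 560x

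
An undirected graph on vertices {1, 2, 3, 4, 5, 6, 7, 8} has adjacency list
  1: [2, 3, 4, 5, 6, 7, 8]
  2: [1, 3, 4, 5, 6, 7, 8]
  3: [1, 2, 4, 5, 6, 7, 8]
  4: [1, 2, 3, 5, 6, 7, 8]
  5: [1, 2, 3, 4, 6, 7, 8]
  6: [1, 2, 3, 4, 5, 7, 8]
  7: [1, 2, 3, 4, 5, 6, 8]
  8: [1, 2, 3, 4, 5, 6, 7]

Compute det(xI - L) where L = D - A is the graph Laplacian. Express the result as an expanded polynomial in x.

x^8 - 56x^7 + 1344x^6 - 17920x^5 + 143360x^4 - 688128x^3 + 1835008x^2 - 2097152x

Reading degrees in the order [1, 2, 3, 4, 5, 6, 7, 8] gives [7, 7, 7, 7, 7, 7, 7, 7]; set D = diag(7, 7, 7, 7, 7, 7, 7, 7) and form L = D - A. Computing det(xI - L) by cofactor expansion (or equivalently via sum-over-permutations) gives x^8 - 56x^7 + 1344x^6 - 17920x^5 + 143360x^4 - 688128x^3 + 1835008x^2 - 2097152x. The coefficient of x^7 equals -trace(L) = -56, matching the sum of degrees. There is one zero in the spectrum, matching the 1 component.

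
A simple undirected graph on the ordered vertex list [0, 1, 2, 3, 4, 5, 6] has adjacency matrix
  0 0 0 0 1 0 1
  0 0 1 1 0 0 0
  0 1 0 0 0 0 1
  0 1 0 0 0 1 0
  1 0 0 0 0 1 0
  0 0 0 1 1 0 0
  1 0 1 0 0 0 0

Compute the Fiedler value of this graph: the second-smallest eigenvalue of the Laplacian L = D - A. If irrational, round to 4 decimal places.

Reading degrees in the order [0, 1, 2, 3, 4, 5, 6] gives [2, 2, 2, 2, 2, 2, 2]; set D = diag(2, 2, 2, 2, 2, 2, 2) and form L = D - A. Computing the eigenvalues of L and sorting gives [0, 0.7530, 0.7530, 2.4450, 2.4450, 3.8019, 3.8019]. The Fiedler value lambda_2 = 0.7530 is strictly positive, so the graph is connected. By the matrix-tree theorem the graph has (1/7) * product of the nonzero eigenvalues = 7 spanning trees.

0.7530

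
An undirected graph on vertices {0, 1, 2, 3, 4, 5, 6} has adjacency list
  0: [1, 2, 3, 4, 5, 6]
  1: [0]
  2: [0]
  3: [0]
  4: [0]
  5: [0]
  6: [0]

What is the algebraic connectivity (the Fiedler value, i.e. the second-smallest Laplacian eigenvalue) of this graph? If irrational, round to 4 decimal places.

Each diagonal entry of L is the vertex degree and each off-diagonal entry is -1 where an edge is present, 0 otherwise; in the order [0, 1, 2, 3, 4, 5, 6] the diagonal is [6, 1, 1, 1, 1, 1, 1]. Computing the eigenvalues of L and sorting gives [0, 1, 1, 1, 1, 1, 7]. The Fiedler value lambda_2 = 1 is strictly positive, so the graph is connected. The eigenvalues sum to 12, which equals trace(L) = 2|E|.

1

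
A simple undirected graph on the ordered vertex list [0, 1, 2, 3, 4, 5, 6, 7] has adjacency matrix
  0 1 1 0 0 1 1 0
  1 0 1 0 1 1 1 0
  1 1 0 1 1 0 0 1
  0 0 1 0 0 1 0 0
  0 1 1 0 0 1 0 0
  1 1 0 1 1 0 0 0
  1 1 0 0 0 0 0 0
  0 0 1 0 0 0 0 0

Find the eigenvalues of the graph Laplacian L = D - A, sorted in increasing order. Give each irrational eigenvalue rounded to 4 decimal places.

[0, 0.8968, 1.5442, 2.3916, 3.8946, 4.5863, 5.8873, 6.7992]

Reading degrees in the order [0, 1, 2, 3, 4, 5, 6, 7] gives [4, 5, 5, 2, 3, 4, 2, 1]; set D = diag(4, 5, 5, 2, 3, 4, 2, 1) and form L = D - A. Diagonalising L (or applying a numerical eigensolver to the 8x8 matrix) gives the spectrum above. The single zero eigenvalue shows the graph is connected.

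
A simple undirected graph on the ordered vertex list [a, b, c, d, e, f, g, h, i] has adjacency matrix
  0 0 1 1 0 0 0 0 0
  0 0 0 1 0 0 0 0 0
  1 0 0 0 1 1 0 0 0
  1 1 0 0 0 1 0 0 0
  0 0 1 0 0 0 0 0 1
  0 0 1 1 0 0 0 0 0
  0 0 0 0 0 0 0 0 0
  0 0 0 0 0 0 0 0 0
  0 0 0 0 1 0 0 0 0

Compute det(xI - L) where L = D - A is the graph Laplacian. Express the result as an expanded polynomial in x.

x^9 - 14x^8 + 75x^7 - 194x^6 + 250x^5 - 146x^4 + 28x^3

Reading degrees in the order [a, b, c, d, e, f, g, h, i] gives [2, 1, 3, 3, 2, 2, 0, 0, 1]; set D = diag(2, 1, 3, 3, 2, 2, 0, 0, 1) and form L = D - A. Computing det(xI - L) by cofactor expansion (or equivalently via sum-over-permutations) gives x^9 - 14x^8 + 75x^7 - 194x^6 + 250x^5 - 146x^4 + 28x^3. The constant term is 0 because L is singular (the all-ones vector lies in its kernel). The largest eigenvalue, 4.7757, is at most the vertex count 9. There are 3 zeros in the spectrum, matching the 3 components.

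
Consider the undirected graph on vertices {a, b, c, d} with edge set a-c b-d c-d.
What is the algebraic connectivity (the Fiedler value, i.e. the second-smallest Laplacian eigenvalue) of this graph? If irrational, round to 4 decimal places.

0.5858

Reading degrees in the order [a, b, c, d] gives [1, 1, 2, 2]; set D = diag(1, 1, 2, 2) and form L = D - A. Computing the eigenvalues of L and sorting gives [0, 0.5858, 2, 3.4142]. The Fiedler value lambda_2 = 0.5858 is strictly positive, so the graph is connected. There is one zero in the spectrum, matching the 1 component.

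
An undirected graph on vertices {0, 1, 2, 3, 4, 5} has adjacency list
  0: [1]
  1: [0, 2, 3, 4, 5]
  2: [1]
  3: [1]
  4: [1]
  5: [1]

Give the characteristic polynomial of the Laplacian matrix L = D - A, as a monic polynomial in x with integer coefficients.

Reading degrees in the order [0, 1, 2, 3, 4, 5] gives [1, 5, 1, 1, 1, 1]; set D = diag(1, 5, 1, 1, 1, 1) and form L = D - A. L has integer entries, so p(x) = det(xI - L) has integer coefficients. Expanding the determinant yields x^6 - 10x^5 + 30x^4 - 40x^3 + 25x^2 - 6x. Since p(0) = det(-L) = 0, x divides p(x).

x^6 - 10x^5 + 30x^4 - 40x^3 + 25x^2 - 6x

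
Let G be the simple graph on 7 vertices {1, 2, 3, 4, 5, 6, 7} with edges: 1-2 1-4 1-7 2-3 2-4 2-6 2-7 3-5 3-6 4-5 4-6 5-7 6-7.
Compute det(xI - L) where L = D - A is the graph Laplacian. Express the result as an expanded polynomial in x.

With the vertex order [1, 2, 3, 4, 5, 6, 7], the degrees are [3, 5, 3, 4, 3, 4, 4], giving D = diag(3, 5, 3, 4, 3, 4, 4) and L = D - A. L has integer entries, so p(x) = det(xI - L) has integer coefficients. Expanding the determinant yields x^7 - 26x^6 + 275x^5 - 1514x^4 + 4575x^3 - 7192x^2 + 4592x. The coefficient of x^6 equals -trace(L) = -26, matching the sum of degrees. There is one zero in the spectrum, matching the 1 component. The largest eigenvalue, 6.6597, is at most the vertex count 7.

x^7 - 26x^6 + 275x^5 - 1514x^4 + 4575x^3 - 7192x^2 + 4592x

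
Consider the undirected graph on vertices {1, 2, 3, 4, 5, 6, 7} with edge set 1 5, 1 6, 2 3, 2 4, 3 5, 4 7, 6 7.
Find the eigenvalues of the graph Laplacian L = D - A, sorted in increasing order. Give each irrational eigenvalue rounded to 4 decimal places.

[0, 0.7530, 0.7530, 2.4450, 2.4450, 3.8019, 3.8019]

With the vertex order [1, 2, 3, 4, 5, 6, 7], the degrees are [2, 2, 2, 2, 2, 2, 2], giving D = diag(2, 2, 2, 2, 2, 2, 2) and L = D - A. Since every row of L sums to 0, the all-ones vector is in the kernel and 0 is an eigenvalue. The single zero eigenvalue shows the graph is connected. The largest eigenvalue, 3.8019, is at most the vertex count 7.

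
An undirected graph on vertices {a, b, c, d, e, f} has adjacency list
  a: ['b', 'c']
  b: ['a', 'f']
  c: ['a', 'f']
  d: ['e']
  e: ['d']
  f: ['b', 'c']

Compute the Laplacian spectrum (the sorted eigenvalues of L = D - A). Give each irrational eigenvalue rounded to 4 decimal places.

[0, 0, 2, 2, 2, 4]

With the vertex order [a, b, c, d, e, f], the degrees are [2, 2, 2, 1, 1, 2], giving D = diag(2, 2, 2, 1, 1, 2) and L = D - A. Diagonalising L (or applying a numerical eigensolver to the 6x6 matrix) gives the spectrum above. The 2 zero eigenvalues correspond to the 2 connected components. The largest eigenvalue, 4, is at most the vertex count 6. There are 2 zeros in the spectrum, matching the 2 components.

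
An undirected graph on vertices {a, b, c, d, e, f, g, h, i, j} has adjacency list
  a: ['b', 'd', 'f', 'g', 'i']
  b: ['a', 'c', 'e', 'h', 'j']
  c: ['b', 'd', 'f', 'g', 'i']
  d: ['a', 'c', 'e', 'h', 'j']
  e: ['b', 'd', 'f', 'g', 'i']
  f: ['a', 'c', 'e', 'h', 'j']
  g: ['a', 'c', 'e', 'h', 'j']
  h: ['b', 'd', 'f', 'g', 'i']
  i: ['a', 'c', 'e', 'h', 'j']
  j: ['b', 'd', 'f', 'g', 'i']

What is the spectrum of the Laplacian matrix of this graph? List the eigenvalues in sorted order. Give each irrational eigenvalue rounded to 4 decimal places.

[0, 5, 5, 5, 5, 5, 5, 5, 5, 10]

With the vertex order [a, b, c, d, e, f, g, h, i, j], the degrees are [5, 5, 5, 5, 5, 5, 5, 5, 5, 5], giving D = diag(5, 5, 5, 5, 5, 5, 5, 5, 5, 5) and L = D - A. The multiplicity of 0 as a Laplacian eigenvalue equals the number of connected components.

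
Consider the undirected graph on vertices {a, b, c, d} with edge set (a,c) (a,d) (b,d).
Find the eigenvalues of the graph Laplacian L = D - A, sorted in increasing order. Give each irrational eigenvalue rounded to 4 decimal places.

Reading degrees in the order [a, b, c, d] gives [2, 1, 1, 2]; set D = diag(2, 1, 1, 2) and form L = D - A. L is symmetric positive semidefinite, so every eigenvalue is real and nonnegative. The largest eigenvalue, 3.4142, is at most the vertex count 4.

[0, 0.5858, 2, 3.4142]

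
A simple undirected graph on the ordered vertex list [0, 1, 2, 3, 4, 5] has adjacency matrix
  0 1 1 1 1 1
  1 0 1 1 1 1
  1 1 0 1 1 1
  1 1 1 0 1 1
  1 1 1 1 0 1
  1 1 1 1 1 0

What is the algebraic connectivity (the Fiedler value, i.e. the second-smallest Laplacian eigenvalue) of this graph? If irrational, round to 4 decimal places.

6

Reading degrees in the order [0, 1, 2, 3, 4, 5] gives [5, 5, 5, 5, 5, 5]; set D = diag(5, 5, 5, 5, 5, 5) and form L = D - A. The smallest Laplacian eigenvalue is always 0. The next one, lambda_2 = 6, measures how hard the graph is to disconnect: larger values mean better connectivity.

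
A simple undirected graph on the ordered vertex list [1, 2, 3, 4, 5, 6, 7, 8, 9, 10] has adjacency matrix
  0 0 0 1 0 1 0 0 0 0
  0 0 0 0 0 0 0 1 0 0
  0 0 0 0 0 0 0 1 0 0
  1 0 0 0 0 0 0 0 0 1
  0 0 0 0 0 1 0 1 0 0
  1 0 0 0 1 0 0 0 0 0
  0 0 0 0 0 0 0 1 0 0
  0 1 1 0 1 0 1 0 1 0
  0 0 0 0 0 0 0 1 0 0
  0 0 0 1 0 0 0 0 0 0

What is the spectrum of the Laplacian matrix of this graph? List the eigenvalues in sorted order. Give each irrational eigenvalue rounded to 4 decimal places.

[0, 0.1370, 0.7110, 1, 1, 1, 1.6764, 2.7685, 3.6520, 6.0550]

With the vertex order [1, 2, 3, 4, 5, 6, 7, 8, 9, 10], the degrees are [2, 1, 1, 2, 2, 2, 1, 5, 1, 1], giving D = diag(2, 1, 1, 2, 2, 2, 1, 5, 1, 1) and L = D - A. The multiplicity of 0 as a Laplacian eigenvalue equals the number of connected components. The largest eigenvalue, 6.0550, is at most the vertex count 10.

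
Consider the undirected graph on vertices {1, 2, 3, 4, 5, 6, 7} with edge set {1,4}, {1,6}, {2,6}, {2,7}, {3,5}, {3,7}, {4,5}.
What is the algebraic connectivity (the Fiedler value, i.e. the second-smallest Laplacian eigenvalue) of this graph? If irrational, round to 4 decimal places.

0.7530

Each diagonal entry of L is the vertex degree and each off-diagonal entry is -1 where an edge is present, 0 otherwise; in the order [1, 2, 3, 4, 5, 6, 7] the diagonal is [2, 2, 2, 2, 2, 2, 2]. The sorted Laplacian eigenvalues are [0, 0.7530, 0.7530, 2.4450, 2.4450, 3.8019, 3.8019]; the algebraic connectivity is the second entry, 0.7530. By the matrix-tree theorem the graph has (1/7) * product of the nonzero eigenvalues = 7 spanning trees. The largest eigenvalue, 3.8019, is at most the vertex count 7.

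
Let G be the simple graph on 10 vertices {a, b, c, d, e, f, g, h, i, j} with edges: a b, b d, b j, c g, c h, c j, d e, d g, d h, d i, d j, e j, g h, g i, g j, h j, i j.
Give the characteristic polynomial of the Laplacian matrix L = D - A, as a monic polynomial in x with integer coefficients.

x^10 - 34x^9 + 482x^8 - 3700x^7 + 16707x^6 - 45040x^5 + 69871x^4 - 55730x^3 + 16668x^2

With the vertex order [a, b, c, d, e, f, g, h, i, j], the degrees are [1, 3, 3, 6, 2, 0, 5, 4, 3, 7], giving D = diag(1, 3, 3, 6, 2, 0, 5, 4, 3, 7) and L = D - A. L has integer entries, so p(x) = det(xI - L) has integer coefficients. Expanding the determinant yields x^10 - 34x^9 + 482x^8 - 3700x^7 + 16707x^6 - 45040x^5 + 69871x^4 - 55730x^3 + 16668x^2. The constant term is 0 because L is singular (the all-ones vector lies in its kernel). The eigenvalues sum to 34, which equals trace(L) = 2|E|.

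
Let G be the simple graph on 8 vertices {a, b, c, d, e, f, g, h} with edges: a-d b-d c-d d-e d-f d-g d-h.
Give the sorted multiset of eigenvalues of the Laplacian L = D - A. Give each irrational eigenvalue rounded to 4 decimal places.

Reading degrees in the order [a, b, c, d, e, f, g, h] gives [1, 1, 1, 7, 1, 1, 1, 1]; set D = diag(1, 1, 1, 7, 1, 1, 1, 1) and form L = D - A. Diagonalising L (or applying a numerical eigensolver to the 8x8 matrix) gives the spectrum above. The single zero eigenvalue shows the graph is connected. There is one zero in the spectrum, matching the 1 component.

[0, 1, 1, 1, 1, 1, 1, 8]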